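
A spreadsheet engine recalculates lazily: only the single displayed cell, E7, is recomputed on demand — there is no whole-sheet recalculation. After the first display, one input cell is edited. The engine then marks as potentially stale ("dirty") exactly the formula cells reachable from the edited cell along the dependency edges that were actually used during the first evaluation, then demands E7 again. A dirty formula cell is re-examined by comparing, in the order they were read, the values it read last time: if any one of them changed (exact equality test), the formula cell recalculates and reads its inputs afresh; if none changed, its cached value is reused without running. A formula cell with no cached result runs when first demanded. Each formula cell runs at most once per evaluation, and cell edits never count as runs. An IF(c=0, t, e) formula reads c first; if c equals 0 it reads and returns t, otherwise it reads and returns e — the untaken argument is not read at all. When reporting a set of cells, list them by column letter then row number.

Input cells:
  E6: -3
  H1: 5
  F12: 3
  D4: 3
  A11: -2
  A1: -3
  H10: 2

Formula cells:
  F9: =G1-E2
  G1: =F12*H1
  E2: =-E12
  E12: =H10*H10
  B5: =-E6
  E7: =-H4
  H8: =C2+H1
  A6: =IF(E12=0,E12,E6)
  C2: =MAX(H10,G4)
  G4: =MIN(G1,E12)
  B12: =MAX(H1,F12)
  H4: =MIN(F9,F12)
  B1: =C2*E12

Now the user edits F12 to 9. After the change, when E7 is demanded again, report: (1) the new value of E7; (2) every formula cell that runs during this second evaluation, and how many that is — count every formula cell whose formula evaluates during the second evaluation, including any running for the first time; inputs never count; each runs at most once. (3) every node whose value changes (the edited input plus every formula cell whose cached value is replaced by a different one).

First evaluation (everything demanded from the output):
  E12 = 2 * 2 = 4
  E2 = -(4) = -4
  G1 = 3 * 5 = 15
  F9 = 15 - -4 = 19
  H4 = MIN(19, 3) = 3
  E7 = -(3) = -3

Propagation after the edit:
  G1: runs — F12 3->9; result 45.
  F9: runs — G1 15->45; result 49.
  H4: runs — F9 19->49; F12 3->9; result 9.
  E7: runs — H4 3->9; result -9.

New value of E7: -9.
Formula cells that run: E7, F9, G1, H4 — 4 in total.
Values that change: E7, F9, F12, G1, H4.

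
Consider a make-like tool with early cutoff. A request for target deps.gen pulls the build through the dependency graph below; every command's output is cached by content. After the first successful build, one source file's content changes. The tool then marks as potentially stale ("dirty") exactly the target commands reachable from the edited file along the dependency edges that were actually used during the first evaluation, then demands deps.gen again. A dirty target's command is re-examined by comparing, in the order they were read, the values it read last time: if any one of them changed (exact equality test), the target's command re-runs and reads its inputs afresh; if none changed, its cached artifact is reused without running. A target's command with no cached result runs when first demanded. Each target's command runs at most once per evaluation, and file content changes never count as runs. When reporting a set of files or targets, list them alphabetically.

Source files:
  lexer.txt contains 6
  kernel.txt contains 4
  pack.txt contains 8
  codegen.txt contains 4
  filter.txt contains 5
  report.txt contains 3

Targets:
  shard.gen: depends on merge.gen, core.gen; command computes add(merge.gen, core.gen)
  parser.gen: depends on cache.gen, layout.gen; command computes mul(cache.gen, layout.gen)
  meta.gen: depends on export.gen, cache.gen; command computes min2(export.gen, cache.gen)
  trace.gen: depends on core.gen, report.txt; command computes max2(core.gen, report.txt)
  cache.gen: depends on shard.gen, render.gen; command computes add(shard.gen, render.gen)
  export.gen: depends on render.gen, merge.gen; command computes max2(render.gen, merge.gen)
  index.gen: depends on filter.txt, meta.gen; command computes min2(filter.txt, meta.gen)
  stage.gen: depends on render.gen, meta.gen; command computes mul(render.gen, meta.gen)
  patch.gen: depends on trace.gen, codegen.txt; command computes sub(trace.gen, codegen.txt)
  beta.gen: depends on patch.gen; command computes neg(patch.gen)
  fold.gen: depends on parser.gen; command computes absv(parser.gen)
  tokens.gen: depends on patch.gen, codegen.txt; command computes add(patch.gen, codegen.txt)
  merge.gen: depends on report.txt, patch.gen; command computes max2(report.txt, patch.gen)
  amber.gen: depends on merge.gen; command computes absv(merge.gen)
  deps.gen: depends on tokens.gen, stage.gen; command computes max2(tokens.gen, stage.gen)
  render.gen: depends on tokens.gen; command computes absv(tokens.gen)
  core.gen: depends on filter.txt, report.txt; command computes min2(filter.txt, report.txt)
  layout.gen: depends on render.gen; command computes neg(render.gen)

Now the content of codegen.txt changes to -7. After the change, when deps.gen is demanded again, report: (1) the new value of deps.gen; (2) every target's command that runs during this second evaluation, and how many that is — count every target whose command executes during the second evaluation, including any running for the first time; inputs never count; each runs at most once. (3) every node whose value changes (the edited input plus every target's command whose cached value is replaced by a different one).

First demand of the output computes:
  core.gen = min2(5, 3) = 3
  trace.gen = max2(3, 3) = 3
  patch.gen = sub(3, 4) = -1
  merge.gen = max2(3, -1) = 3
  shard.gen = add(3, 3) = 6
  tokens.gen = add(-1, 4) = 3
  render.gen = absv(3) = 3
  cache.gen = add(6, 3) = 9
  export.gen = max2(3, 3) = 3
  meta.gen = min2(3, 9) = 3
  stage.gen = mul(3, 3) = 9
  deps.gen = max2(3, 9) = 9

After the edit, cleaning proceeds:
  patch.gen: a read changed (codegen.txt 4->-7) — executes, giving 10.
  merge.gen: a read changed (patch.gen -1->10) — executes, giving 10.
  shard.gen: a read changed (merge.gen 3->10) — executes, giving 13.
  tokens.gen: a read changed (patch.gen -1->10; codegen.txt 4->-7) — executes, giving 3 — identical to its old value.
  render.gen: dirty, but its reads are unchanged (tokens.gen unchanged); cached 3 stands.
  cache.gen: a read changed (shard.gen 6->13) — executes, giving 16.
  export.gen: a read changed (merge.gen 3->10) — executes, giving 10.
  meta.gen: a read changed (export.gen 3->10; cache.gen 9->16) — executes, giving 10.
  stage.gen: a read changed (meta.gen 3->10) — executes, giving 30.
  deps.gen: a read changed (stage.gen 9->30) — executes, giving 30.

Note where the cutoff bites: render.gen is checked, finds nothing changed, and keeps its cache.

Demanding deps.gen again yields 30.
9 target commands run: cache.gen, deps.gen, export.gen, merge.gen, meta.gen, patch.gen, shard.gen, stage.gen, tokens.gen.
The nodes whose values change: cache.gen, codegen.txt, deps.gen, export.gen, merge.gen, meta.gen, patch.gen, shard.gen, stage.gen.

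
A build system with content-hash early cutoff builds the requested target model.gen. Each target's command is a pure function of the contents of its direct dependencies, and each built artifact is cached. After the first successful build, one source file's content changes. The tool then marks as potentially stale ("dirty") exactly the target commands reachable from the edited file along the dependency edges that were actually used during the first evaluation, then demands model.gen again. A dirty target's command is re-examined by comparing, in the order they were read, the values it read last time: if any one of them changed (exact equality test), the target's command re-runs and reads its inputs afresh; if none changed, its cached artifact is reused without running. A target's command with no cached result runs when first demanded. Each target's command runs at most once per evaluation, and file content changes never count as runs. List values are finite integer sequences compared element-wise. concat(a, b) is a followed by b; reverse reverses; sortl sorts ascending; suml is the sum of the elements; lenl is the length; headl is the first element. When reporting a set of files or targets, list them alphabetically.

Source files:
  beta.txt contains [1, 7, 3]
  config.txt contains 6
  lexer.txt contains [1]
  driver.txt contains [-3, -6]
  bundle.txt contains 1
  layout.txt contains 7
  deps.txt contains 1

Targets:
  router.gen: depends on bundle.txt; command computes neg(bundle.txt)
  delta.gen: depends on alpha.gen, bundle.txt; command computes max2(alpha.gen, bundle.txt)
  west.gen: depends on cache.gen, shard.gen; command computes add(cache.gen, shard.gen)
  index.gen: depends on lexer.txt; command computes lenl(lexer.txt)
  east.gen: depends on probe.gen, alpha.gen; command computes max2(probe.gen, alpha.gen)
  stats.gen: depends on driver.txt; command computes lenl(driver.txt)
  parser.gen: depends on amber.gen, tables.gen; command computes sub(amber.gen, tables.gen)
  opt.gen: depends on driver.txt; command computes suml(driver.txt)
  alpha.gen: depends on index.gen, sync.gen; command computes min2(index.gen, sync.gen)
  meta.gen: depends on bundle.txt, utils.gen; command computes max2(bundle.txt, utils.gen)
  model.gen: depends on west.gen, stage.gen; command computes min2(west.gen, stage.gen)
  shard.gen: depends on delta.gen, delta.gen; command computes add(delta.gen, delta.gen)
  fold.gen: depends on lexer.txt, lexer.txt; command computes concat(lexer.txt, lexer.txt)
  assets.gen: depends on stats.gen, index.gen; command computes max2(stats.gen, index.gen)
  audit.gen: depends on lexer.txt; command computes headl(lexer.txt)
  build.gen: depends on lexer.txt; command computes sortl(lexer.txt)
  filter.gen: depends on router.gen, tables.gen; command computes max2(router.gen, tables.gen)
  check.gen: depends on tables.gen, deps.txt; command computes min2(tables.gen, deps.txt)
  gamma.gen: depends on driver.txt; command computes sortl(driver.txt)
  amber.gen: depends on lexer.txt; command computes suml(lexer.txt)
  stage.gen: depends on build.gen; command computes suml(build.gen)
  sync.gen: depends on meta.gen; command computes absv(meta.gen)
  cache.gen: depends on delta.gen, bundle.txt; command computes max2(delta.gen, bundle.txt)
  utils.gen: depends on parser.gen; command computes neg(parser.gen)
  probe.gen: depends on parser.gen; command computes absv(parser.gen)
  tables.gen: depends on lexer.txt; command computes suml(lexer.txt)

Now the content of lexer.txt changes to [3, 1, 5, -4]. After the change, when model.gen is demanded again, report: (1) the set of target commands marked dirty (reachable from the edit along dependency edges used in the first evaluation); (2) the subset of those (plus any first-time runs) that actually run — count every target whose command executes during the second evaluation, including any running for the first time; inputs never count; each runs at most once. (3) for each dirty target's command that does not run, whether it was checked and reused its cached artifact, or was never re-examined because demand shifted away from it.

First evaluation (everything demanded from the output):
  amber.gen = suml([1]) = 1
  build.gen = sortl([1]) = [1]
  index.gen = lenl([1]) = 1
  stage.gen = suml([1]) = 1
  tables.gen = suml([1]) = 1
  parser.gen = sub(1, 1) = 0
  utils.gen = neg(0) = 0
  meta.gen = max2(1, 0) = 1
  sync.gen = absv(1) = 1
  alpha.gen = min2(1, 1) = 1
  delta.gen = max2(1, 1) = 1
  cache.gen = max2(1, 1) = 1
  shard.gen = add(1, 1) = 2
  west.gen = add(1, 2) = 3
  model.gen = min2(3, 1) = 1

Propagation after the edit:
  amber.gen: runs — lexer.txt [1]->[3, 1, 5, -4]; result 5.
  build.gen: runs — lexer.txt [1]->[3, 1, 5, -4]; result [-4, 1, 3, 5].
  index.gen: runs — lexer.txt [1]->[3, 1, 5, -4]; result 4.
  stage.gen: runs — build.gen [1]->[-4, 1, 3, 5]; result 5.
  tables.gen: runs — lexer.txt [1]->[3, 1, 5, -4]; result 5.
  parser.gen: runs — amber.gen 1->5; tables.gen 1->5; result 0 (same value as before).
  utils.gen: checked — values it read are unchanged (parser.gen unchanged); reused cached 0 without running.
  meta.gen: checked — values it read are unchanged (bundle.txt unchanged, utils.gen unchanged); reused cached 1 without running.
  sync.gen: checked — values it read are unchanged (meta.gen unchanged); reused cached 1 without running.
  alpha.gen: runs — index.gen 1->4; result 1 (same value as before).
  delta.gen: checked — values it read are unchanged (alpha.gen unchanged, bundle.txt unchanged); reused cached 1 without running.
  cache.gen: checked — values it read are unchanged (delta.gen unchanged, bundle.txt unchanged); reused cached 1 without running.
  shard.gen: checked — values it read are unchanged (delta.gen unchanged, delta.gen unchanged); reused cached 2 without running.
  west.gen: checked — values it read are unchanged (cache.gen unchanged, shard.gen unchanged); reused cached 3 without running.
  model.gen: runs — stage.gen 1->5; result 3.

Key observation: the cutoff stops propagation at utils.gen — its inputs' values are unchanged, so it reuses its cache.

Marked dirty: alpha.gen, amber.gen, build.gen, cache.gen, delta.gen, index.gen, meta.gen, model.gen, parser.gen, shard.gen, stage.gen, sync.gen, tables.gen, utils.gen, west.gen.
Target commands that run: alpha.gen, amber.gen, build.gen, index.gen, model.gen, parser.gen, stage.gen, tables.gen — 8 in total.
Checked but reused from cache: cache.gen, delta.gen, meta.gen, shard.gen, sync.gen, utils.gen, west.gen.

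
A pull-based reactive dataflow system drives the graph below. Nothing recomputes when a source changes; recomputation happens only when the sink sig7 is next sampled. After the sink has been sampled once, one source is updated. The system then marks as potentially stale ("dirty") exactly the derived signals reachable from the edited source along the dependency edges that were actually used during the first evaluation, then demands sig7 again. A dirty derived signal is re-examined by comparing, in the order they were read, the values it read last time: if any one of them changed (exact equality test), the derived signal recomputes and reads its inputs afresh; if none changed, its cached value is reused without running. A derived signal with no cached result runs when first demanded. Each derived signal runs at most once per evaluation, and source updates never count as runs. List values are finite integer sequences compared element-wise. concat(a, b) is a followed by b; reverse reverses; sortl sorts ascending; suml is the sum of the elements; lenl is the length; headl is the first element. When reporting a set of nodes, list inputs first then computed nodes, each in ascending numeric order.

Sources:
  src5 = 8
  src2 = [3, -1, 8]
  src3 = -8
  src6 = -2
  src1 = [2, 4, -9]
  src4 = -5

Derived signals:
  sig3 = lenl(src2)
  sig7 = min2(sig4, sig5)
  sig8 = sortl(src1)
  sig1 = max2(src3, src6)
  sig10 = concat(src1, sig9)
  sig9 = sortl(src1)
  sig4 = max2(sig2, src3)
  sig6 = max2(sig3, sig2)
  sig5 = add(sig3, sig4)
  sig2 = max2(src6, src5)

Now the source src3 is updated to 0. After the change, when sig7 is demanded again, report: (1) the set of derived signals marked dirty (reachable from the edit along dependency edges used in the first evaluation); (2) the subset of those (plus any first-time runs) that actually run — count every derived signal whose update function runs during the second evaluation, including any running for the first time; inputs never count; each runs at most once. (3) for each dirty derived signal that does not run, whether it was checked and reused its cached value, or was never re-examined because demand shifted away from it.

First evaluation (everything demanded from the output):
  sig2 = max2(-2, 8) = 8
  sig3 = lenl([3, -1, 8]) = 3
  sig4 = max2(8, -8) = 8
  sig5 = add(3, 8) = 11
  sig7 = min2(8, 11) = 8

Propagation after the edit:
  sig4: runs — src3 -8->0; result 8 (same value as before).
  sig5: checked — values it read are unchanged (sig3 unchanged, sig4 unchanged); reused cached 11 without running.
  sig7: checked — values it read are unchanged (sig4 unchanged, sig5 unchanged); reused cached 8 without running.

Key observation: the change is absorbed at sig4 — it re-runs but produces the same value, and the output's value is unchanged.

Marked dirty: sig4, sig5, sig7.
Derived signals that run: sig4 — 1 in total.
Checked but reused from cache: sig5, sig7.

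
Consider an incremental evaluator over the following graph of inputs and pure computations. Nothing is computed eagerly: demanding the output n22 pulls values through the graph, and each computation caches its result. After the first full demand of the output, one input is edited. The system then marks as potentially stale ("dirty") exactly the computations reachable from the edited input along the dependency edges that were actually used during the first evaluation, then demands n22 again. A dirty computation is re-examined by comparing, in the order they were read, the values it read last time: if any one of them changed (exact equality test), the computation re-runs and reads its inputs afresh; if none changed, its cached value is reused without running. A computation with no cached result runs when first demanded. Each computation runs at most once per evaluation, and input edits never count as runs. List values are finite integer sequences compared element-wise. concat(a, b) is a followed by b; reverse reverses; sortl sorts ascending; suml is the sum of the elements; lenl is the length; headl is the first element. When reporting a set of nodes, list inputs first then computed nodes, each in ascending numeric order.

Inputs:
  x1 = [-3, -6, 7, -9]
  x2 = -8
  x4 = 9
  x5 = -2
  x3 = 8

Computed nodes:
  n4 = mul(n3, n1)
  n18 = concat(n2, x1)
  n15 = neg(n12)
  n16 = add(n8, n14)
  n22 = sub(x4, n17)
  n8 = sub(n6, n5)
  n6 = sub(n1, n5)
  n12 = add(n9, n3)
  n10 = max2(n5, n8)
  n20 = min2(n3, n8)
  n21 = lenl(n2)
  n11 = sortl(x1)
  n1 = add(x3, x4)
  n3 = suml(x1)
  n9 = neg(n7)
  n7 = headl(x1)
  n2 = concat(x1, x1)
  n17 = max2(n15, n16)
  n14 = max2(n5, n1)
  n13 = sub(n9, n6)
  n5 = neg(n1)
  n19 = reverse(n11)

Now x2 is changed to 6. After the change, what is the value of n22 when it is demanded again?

Initial pass — values computed on the first demand:
  n1 = add(8, 9) = 17
  n3 = suml([-3, -6, 7, -9]) = -11
  n5 = neg(17) = -17
  n6 = sub(17, -17) = 34
  n7 = headl([-3, -6, 7, -9]) = -3
  n8 = sub(34, -17) = 51
  n9 = neg(-3) = 3
  n12 = add(3, -11) = -8
  n14 = max2(-17, 17) = 17
  n15 = neg(-8) = 8
  n16 = add(51, 17) = 68
  n17 = max2(8, 68) = 68
  n22 = sub(9, 68) = -59

Second demand — change propagation:
  no demanded computation ever read x2, so the edit dirties nothing and nothing runs.

The important point: nothing the output needs ever reads x2, so the edit is invisible to it.

n22 now evaluates to -59.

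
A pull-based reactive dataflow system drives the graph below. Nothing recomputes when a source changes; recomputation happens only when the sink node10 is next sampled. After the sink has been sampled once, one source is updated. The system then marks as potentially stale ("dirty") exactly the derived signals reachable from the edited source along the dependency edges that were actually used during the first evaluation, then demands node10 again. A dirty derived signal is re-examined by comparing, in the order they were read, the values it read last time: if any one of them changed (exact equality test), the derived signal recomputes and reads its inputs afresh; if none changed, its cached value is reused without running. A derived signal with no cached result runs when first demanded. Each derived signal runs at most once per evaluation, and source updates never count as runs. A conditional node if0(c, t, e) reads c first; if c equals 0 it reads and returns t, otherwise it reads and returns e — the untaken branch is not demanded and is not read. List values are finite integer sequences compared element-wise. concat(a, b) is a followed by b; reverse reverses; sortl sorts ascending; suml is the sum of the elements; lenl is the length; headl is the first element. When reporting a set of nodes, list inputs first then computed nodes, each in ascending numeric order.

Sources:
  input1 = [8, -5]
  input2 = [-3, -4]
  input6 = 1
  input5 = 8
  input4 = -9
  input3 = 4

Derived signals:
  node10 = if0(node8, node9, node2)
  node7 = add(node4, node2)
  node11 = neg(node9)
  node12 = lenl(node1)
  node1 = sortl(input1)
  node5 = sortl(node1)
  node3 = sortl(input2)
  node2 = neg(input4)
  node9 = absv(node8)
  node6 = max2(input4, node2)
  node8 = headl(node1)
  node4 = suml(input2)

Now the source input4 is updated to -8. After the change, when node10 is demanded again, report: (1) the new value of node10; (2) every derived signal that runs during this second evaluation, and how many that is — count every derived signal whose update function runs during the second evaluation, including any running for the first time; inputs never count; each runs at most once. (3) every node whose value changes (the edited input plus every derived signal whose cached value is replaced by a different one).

New value of node10: 8.
Derived signals that run: node2, node10 — 2 in total.
Values that change: input4, node2, node10.

First evaluation (everything demanded from the output):
  node1 = sortl([8, -5]) = [-5, 8]
  node2 = neg(-9) = 9
  node8 = headl([-5, 8]) = -5
  node10 = if0(node8=-5 -> else branch node2) = 9

Propagation after the edit:
  node2: runs — input4 -9->-8; result 8.
  node10: runs — node2 9->8; result 8.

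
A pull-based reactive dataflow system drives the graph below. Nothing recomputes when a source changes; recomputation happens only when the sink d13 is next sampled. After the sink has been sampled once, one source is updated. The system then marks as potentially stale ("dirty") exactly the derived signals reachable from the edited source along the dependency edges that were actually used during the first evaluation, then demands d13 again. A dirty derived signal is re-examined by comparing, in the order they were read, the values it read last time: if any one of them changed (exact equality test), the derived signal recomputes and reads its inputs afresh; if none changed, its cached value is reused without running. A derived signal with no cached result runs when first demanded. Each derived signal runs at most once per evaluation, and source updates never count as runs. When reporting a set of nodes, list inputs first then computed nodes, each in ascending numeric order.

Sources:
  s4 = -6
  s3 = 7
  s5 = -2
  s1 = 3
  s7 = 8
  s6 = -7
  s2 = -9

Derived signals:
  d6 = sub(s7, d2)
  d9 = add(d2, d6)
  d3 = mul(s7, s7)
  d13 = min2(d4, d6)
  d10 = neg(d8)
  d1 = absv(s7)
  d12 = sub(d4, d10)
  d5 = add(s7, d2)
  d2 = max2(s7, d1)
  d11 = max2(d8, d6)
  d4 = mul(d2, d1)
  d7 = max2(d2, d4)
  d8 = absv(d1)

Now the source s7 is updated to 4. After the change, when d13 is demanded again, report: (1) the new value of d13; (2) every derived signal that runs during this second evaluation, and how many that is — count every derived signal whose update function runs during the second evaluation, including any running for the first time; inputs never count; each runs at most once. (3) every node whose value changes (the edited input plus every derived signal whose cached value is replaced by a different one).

First evaluation (everything demanded from the output):
  d1 = absv(8) = 8
  d2 = max2(8, 8) = 8
  d4 = mul(8, 8) = 64
  d6 = sub(8, 8) = 0
  d13 = min2(64, 0) = 0

Propagation after the edit:
  d1: runs — s7 8->4; result 4.
  d2: runs — s7 8->4; d1 8->4; result 4.
  d4: runs — d2 8->4; d1 8->4; result 16.
  d6: runs — s7 8->4; d2 8->4; result 0 (same value as before).
  d13: runs — d4 64->16; result 0 (same value as before).

New value of d13: 0.
Derived signals that run: d1, d2, d4, d6, d13 — 5 in total.
Values that change: s7, d1, d2, d4.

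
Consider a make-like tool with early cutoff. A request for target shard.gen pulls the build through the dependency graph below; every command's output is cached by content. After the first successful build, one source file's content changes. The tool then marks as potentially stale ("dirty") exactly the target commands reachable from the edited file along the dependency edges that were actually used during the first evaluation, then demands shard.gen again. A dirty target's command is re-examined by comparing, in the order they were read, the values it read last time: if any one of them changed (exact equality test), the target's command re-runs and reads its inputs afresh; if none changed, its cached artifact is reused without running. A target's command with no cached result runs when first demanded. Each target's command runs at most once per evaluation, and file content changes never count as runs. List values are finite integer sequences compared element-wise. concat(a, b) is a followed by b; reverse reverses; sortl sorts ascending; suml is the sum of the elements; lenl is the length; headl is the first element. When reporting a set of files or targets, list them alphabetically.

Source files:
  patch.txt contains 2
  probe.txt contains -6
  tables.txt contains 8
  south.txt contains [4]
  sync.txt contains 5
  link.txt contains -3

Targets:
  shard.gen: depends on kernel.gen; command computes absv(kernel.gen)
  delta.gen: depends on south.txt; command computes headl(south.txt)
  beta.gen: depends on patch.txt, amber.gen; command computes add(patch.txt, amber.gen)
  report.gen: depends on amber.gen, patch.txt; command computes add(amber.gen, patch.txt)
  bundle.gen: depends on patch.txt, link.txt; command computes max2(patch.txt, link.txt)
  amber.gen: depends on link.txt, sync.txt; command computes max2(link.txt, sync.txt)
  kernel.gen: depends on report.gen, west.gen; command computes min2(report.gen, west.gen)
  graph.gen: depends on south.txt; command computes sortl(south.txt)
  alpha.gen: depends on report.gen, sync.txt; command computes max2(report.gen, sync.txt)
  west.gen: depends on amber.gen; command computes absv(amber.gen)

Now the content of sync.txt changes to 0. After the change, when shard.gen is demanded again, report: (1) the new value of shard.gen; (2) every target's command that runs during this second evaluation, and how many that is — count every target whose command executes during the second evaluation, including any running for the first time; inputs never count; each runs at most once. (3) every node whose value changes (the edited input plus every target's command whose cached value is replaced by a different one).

Demanding shard.gen again yields 0.
5 target commands run: amber.gen, kernel.gen, report.gen, shard.gen, west.gen.
The nodes whose values change: amber.gen, kernel.gen, report.gen, shard.gen, sync.txt, west.gen.

First demand of the output computes:
  amber.gen = max2(-3, 5) = 5
  report.gen = add(5, 2) = 7
  west.gen = absv(5) = 5
  kernel.gen = min2(7, 5) = 5
  shard.gen = absv(5) = 5

After the edit, cleaning proceeds:
  amber.gen: a read changed (sync.txt 5->0) — executes, giving 0.
  report.gen: a read changed (amber.gen 5->0) — executes, giving 2.
  west.gen: a read changed (amber.gen 5->0) — executes, giving 0.
  kernel.gen: a read changed (report.gen 7->2; west.gen 5->0) — executes, giving 0.
  shard.gen: a read changed (kernel.gen 5->0) — executes, giving 0.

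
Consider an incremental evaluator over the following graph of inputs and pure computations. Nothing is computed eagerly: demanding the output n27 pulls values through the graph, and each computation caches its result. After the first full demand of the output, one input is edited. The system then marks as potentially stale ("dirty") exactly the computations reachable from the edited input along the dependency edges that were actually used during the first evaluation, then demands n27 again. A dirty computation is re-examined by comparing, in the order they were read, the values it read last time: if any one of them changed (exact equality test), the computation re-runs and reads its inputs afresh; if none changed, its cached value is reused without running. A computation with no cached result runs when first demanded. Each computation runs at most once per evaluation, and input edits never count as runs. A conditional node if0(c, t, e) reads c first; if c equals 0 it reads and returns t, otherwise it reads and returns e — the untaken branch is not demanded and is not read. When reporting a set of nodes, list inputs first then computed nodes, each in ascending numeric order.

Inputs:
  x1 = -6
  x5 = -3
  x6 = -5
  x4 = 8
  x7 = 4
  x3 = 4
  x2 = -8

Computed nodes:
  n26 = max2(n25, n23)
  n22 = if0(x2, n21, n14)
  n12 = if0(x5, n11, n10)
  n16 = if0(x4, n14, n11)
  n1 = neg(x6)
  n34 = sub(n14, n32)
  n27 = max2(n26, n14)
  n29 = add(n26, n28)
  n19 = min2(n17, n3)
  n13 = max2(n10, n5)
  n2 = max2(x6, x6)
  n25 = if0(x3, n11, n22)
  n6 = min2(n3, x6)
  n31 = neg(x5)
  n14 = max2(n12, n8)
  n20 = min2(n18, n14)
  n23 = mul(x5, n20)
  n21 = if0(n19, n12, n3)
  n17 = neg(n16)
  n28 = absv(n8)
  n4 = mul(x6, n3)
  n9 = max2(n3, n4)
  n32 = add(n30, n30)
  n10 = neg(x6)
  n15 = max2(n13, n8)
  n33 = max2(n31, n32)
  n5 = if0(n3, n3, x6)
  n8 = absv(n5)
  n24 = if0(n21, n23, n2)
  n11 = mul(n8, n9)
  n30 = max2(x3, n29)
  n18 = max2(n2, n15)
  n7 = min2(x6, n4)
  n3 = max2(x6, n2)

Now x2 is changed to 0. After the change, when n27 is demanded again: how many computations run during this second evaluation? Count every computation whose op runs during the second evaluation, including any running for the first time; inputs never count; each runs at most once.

Initial pass — values computed on the first demand:
  n2 = max2(-5, -5) = -5
  n3 = max2(-5, -5) = -5
  n5 = if0(n3=-5 -> else branch x6) = -5
  n8 = absv(-5) = 5
  n10 = neg(-5) = 5
  n12 = if0(x5=-3 -> else branch n10) = 5
  n13 = max2(5, -5) = 5
  n14 = max2(5, 5) = 5
  n15 = max2(5, 5) = 5
  n18 = max2(-5, 5) = 5
  n20 = min2(5, 5) = 5
  n22 = if0(x2=-8 -> else branch n14) = 5
  n23 = mul(-3, 5) = -15
  n25 = if0(x3=4 -> else branch n22) = 5
  n26 = max2(5, -15) = 5
  n27 = max2(5, 5) = 5

Second demand — change propagation:
  n4: newly demanded (no cache) — executes and yields 25.
  n9: newly demanded (no cache) — executes and yields 25.
  n11: newly demanded (no cache) — executes and yields 125.
  n16: newly demanded (no cache) — executes and yields 125.
  n17: newly demanded (no cache) — executes and yields -125.
  n19: newly demanded (no cache) — executes and yields -125.
  n21: newly demanded (no cache) — executes and yields -5.
  n22: re-runs because x2 -8->0; new result -5.
  n25: re-runs because n22 5->-5; new result -5.
  n26: re-runs because n25 5->-5; new result -5.
  n27: re-runs because n26 5->-5; new result 5 (unchanged).

The important point: the flipped condition pulls in fresh nodes; n4, n9, n11, n16, n17, n19, n21 run for the first time.

Run set: n4, n9, n11, n16, n17, n19, n21, n22, n25, n26, n27 (11 run).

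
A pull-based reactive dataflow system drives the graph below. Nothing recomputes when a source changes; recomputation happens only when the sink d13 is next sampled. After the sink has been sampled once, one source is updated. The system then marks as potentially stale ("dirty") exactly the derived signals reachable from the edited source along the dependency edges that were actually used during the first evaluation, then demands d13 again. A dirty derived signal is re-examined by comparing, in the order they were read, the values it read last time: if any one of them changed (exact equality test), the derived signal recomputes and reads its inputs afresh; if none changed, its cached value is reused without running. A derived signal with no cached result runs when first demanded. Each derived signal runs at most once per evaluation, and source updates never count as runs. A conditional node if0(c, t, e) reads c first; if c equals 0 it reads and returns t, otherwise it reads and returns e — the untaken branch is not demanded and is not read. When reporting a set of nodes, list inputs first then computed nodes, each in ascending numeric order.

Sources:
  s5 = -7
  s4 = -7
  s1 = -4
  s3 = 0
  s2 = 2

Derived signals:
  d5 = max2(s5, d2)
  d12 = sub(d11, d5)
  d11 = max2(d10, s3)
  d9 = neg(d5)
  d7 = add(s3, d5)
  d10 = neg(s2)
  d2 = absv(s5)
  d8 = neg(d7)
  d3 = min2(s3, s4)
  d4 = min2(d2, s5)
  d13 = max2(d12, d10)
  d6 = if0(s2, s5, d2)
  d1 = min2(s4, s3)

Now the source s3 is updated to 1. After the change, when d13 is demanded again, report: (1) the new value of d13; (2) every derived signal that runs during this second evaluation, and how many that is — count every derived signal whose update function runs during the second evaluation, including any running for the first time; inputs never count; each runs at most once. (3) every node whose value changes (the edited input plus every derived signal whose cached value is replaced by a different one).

New value of d13: -2.
Derived signals that run: d11, d12, d13 — 3 in total.
Values that change: s3, d11, d12.

First evaluation (everything demanded from the output):
  d2 = absv(-7) = 7
  d5 = max2(-7, 7) = 7
  d10 = neg(2) = -2
  d11 = max2(-2, 0) = 0
  d12 = sub(0, 7) = -7
  d13 = max2(-7, -2) = -2

Propagation after the edit:
  d11: runs — s3 0->1; result 1.
  d12: runs — d11 0->1; result -6.
  d13: runs — d12 -7->-6; result -2 (same value as before).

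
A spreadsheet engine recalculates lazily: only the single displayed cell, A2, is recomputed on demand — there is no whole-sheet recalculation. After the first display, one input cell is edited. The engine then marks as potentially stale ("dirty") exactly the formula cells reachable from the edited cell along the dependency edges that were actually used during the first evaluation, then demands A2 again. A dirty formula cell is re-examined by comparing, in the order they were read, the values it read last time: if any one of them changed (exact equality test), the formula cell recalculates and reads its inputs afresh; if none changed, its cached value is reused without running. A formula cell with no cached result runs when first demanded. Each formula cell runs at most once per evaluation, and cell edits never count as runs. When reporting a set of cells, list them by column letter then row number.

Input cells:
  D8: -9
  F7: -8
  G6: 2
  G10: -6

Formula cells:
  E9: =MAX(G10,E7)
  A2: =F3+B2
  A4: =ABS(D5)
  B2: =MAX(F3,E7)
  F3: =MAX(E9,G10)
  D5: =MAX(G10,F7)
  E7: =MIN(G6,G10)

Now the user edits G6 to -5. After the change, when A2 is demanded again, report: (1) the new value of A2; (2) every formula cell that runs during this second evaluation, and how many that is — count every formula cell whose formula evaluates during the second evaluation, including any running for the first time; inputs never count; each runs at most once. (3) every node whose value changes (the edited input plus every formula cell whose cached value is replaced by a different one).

First evaluation (everything demanded from the output):
  E7 = MIN(2, -6) = -6
  E9 = MAX(-6, -6) = -6
  F3 = MAX(-6, -6) = -6
  B2 = MAX(-6, -6) = -6
  A2 = -6 + -6 = -12

Propagation after the edit:
  E7: runs — G6 2->-5; result -6 (same value as before).
  E9: checked — values it read are unchanged (G10 unchanged, E7 unchanged); reused cached -6 without running.
  F3: checked — values it read are unchanged (E9 unchanged, G10 unchanged); reused cached -6 without running.
  B2: checked — values it read are unchanged (F3 unchanged, E7 unchanged); reused cached -6 without running.
  A2: checked — values it read are unchanged (F3 unchanged, B2 unchanged); reused cached -12 without running.

Key observation: the change is absorbed at E7 — it re-runs but produces the same value, and the output's value is unchanged.

New value of A2: -12.
Formula cells that run: E7 — 1 in total.
Values that change: G6.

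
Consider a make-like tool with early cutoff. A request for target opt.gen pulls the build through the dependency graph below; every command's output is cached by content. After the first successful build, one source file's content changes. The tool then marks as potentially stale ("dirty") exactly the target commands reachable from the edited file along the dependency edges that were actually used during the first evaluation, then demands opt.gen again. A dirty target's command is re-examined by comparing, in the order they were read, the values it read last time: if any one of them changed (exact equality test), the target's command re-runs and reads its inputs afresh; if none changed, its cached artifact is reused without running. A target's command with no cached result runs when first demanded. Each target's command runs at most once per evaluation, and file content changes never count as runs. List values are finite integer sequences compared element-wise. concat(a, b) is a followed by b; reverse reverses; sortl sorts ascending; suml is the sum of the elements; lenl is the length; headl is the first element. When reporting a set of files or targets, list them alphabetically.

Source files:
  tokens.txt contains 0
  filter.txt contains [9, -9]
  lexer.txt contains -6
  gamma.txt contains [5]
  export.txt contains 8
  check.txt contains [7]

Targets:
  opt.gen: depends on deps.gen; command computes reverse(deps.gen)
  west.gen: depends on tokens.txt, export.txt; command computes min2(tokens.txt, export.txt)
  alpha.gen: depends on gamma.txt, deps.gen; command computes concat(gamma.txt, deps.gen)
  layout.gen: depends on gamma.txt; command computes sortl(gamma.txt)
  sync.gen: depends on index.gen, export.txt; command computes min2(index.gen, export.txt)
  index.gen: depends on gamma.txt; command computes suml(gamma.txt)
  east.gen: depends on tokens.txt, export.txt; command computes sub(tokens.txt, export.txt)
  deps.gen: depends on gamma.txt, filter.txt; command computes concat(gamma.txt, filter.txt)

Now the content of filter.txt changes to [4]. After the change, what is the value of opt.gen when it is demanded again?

First demand of the output computes:
  deps.gen = concat([5], [9, -9]) = [5, 9, -9]
  opt.gen = reverse([5, 9, -9]) = [-9, 9, 5]

After the edit, cleaning proceeds:
  deps.gen: a read changed (filter.txt [9, -9]->[4]) — executes, giving [5, 4].
  opt.gen: a read changed (deps.gen [5, 9, -9]->[5, 4]) — executes, giving [4, 5].

Demanding opt.gen again yields [4, 5].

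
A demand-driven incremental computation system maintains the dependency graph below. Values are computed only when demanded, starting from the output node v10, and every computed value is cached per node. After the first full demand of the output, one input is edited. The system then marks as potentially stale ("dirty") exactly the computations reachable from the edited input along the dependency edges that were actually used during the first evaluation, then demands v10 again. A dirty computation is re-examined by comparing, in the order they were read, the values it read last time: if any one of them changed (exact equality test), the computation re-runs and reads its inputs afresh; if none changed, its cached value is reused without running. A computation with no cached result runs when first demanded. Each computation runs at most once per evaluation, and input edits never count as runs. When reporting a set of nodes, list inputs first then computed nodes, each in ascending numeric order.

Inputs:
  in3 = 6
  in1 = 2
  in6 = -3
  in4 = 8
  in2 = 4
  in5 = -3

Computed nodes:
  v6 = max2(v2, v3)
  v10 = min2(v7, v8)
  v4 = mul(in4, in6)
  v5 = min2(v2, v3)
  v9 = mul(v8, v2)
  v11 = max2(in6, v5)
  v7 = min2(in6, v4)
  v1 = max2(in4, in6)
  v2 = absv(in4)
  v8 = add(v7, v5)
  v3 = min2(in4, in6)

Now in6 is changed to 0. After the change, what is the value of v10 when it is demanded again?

New value of v10: 0.

First evaluation (everything demanded from the output):
  v2 = absv(8) = 8
  v3 = min2(8, -3) = -3
  v4 = mul(8, -3) = -24
  v5 = min2(8, -3) = -3
  v7 = min2(-3, -24) = -24
  v8 = add(-24, -3) = -27
  v10 = min2(-24, -27) = -27

Propagation after the edit:
  v3: runs — in6 -3->0; result 0.
  v4: runs — in6 -3->0; result 0.
  v5: runs — v3 -3->0; result 0.
  v7: runs — in6 -3->0; v4 -24->0; result 0.
  v8: runs — v7 -24->0; v5 -3->0; result 0.
  v10: runs — v7 -24->0; v8 -27->0; result 0.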